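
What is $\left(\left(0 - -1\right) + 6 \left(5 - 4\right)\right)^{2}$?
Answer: $49$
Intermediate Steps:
$\left(\left(0 - -1\right) + 6 \left(5 - 4\right)\right)^{2} = \left(\left(0 + 1\right) + 6 \cdot 1\right)^{2} = \left(1 + 6\right)^{2} = 7^{2} = 49$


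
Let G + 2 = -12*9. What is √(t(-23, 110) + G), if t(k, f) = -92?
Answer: I*√202 ≈ 14.213*I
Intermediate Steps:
G = -110 (G = -2 - 12*9 = -2 - 108 = -110)
√(t(-23, 110) + G) = √(-92 - 110) = √(-202) = I*√202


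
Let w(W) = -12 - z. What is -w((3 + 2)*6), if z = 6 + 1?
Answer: 19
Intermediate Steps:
z = 7
w(W) = -19 (w(W) = -12 - 1*7 = -12 - 7 = -19)
-w((3 + 2)*6) = -1*(-19) = 19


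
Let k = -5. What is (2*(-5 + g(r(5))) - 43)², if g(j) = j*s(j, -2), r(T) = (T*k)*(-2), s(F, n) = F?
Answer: 24472809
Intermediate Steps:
r(T) = 10*T (r(T) = (T*(-5))*(-2) = -5*T*(-2) = 10*T)
g(j) = j² (g(j) = j*j = j²)
(2*(-5 + g(r(5))) - 43)² = (2*(-5 + (10*5)²) - 43)² = (2*(-5 + 50²) - 43)² = (2*(-5 + 2500) - 43)² = (2*2495 - 43)² = (4990 - 43)² = 4947² = 24472809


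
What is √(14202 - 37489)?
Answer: I*√23287 ≈ 152.6*I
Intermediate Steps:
√(14202 - 37489) = √(-23287) = I*√23287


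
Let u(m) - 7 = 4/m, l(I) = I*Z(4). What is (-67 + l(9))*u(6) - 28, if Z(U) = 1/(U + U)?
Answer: -12793/24 ≈ -533.04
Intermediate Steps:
Z(U) = 1/(2*U)
l(I) = I/8 (l(I) = I*((½)/4) = I*((½)*(¼)) = I*(⅛) = I/8)
u(m) = 7 + 4/m
(-67 + l(9))*u(6) - 28 = (-67 + (⅛)*9)*(7 + 4/6) - 28 = (-67 + 9/8)*(7 + 4*(⅙)) - 28 = -527*(7 + ⅔)/8 - 28 = -527/8*23/3 - 28 = -12121/24 - 28 = -12793/24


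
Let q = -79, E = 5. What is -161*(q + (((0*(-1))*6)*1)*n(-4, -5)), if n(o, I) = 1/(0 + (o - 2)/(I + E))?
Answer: 12719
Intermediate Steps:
n(o, I) = (5 + I)/(-2 + o) (n(o, I) = 1/(0 + (o - 2)/(I + 5)) = 1/(0 + (-2 + o)/(5 + I)) = 1/((-2 + o)/(5 + I)) = (5 + I)/(-2 + o))
-161*(q + (((0*(-1))*6)*1)*n(-4, -5)) = -161*(-79 + (((0*(-1))*6)*1)*((5 - 5)/(-2 - 4))) = -161*(-79 + ((0*6)*1)*(0/(-6))) = -161*(-79 + (0*1)*(-1/6*0)) = -161*(-79 + 0*0) = -161*(-79 + 0) = -161*(-79) = 12719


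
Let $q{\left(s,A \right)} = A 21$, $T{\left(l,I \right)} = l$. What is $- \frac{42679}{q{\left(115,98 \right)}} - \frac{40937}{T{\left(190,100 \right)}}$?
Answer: $- \frac{471211}{1995} \approx -236.2$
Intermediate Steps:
$q{\left(s,A \right)} = 21 A$
$- \frac{42679}{q{\left(115,98 \right)}} - \frac{40937}{T{\left(190,100 \right)}} = - \frac{42679}{21 \cdot 98} - \frac{40937}{190} = - \frac{42679}{2058} - \frac{40937}{190} = \left(-42679\right) \frac{1}{2058} - \frac{40937}{190} = - \frac{871}{42} - \frac{40937}{190} = - \frac{471211}{1995}$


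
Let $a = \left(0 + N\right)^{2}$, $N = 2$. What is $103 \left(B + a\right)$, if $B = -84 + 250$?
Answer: $17510$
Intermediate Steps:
$B = 166$
$a = 4$ ($a = \left(0 + 2\right)^{2} = 2^{2} = 4$)
$103 \left(B + a\right) = 103 \left(166 + 4\right) = 103 \cdot 170 = 17510$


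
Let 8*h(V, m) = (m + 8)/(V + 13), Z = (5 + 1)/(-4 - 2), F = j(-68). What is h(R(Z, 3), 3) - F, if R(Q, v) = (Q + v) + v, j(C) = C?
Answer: 9803/144 ≈ 68.076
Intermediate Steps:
F = -68
Z = -1 (Z = 6/(-6) = 6*(-1/6) = -1)
R(Q, v) = Q + 2*v
h(V, m) = (8 + m)/(8*(13 + V)) (h(V, m) = ((m + 8)/(V + 13))/8 = ((8 + m)/(13 + V))/8 = (8 + m)/(8*(13 + V)))
h(R(Z, 3), 3) - F = (8 + 3)/(8*(13 + (-1 + 2*3))) - 1*(-68) = (1/8)*11/(13 + (-1 + 6)) + 68 = (1/8)*11/(13 + 5) + 68 = (1/8)*11/18 + 68 = (1/8)*(1/18)*11 + 68 = 11/144 + 68 = 9803/144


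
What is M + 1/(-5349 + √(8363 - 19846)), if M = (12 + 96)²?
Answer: 333861979227/28623284 - I*√11483/28623284 ≈ 11664.0 - 3.7438e-6*I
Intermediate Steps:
M = 11664 (M = 108² = 11664)
M + 1/(-5349 + √(8363 - 19846)) = 11664 + 1/(-5349 + √(8363 - 19846)) = 11664 + 1/(-5349 + √(-11483)) = 11664 + 1/(-5349 + I*√11483)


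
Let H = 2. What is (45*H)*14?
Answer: 1260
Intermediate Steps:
(45*H)*14 = (45*2)*14 = 90*14 = 1260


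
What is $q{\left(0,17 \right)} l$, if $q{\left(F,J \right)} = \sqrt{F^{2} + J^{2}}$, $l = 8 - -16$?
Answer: $408$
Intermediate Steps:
$l = 24$ ($l = 8 + 16 = 24$)
$q{\left(0,17 \right)} l = \sqrt{0^{2} + 17^{2}} \cdot 24 = \sqrt{0 + 289} \cdot 24 = \sqrt{289} \cdot 24 = 17 \cdot 24 = 408$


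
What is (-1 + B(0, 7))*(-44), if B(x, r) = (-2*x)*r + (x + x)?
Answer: 44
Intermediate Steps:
B(x, r) = 2*x - 2*r*x (B(x, r) = -2*r*x + 2*x = 2*x - 2*r*x)
(-1 + B(0, 7))*(-44) = (-1 + 2*0*(1 - 1*7))*(-44) = (-1 + 2*0*(1 - 7))*(-44) = (-1 + 2*0*(-6))*(-44) = (-1 + 0)*(-44) = -1*(-44) = 44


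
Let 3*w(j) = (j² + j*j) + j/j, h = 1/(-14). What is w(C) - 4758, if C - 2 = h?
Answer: -1398025/294 ≈ -4755.2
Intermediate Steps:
h = -1/14 ≈ -0.071429
C = 27/14 (C = 2 - 1/14 = 27/14 ≈ 1.9286)
w(j) = ⅓ + 2*j²/3 (w(j) = ((j² + j*j) + j/j)/3 = ((j² + j²) + 1)/3 = (2*j² + 1)/3 = (1 + 2*j²)/3 = ⅓ + 2*j²/3)
w(C) - 4758 = (⅓ + 2*(27/14)²/3) - 4758 = (⅓ + (⅔)*(729/196)) - 4758 = (⅓ + 243/98) - 4758 = 827/294 - 4758 = -1398025/294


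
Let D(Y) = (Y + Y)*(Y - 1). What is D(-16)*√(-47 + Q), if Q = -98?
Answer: 544*I*√145 ≈ 6550.6*I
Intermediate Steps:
D(Y) = 2*Y*(-1 + Y) (D(Y) = (2*Y)*(-1 + Y) = 2*Y*(-1 + Y))
D(-16)*√(-47 + Q) = (2*(-16)*(-1 - 16))*√(-47 - 98) = (2*(-16)*(-17))*√(-145) = 544*(I*√145) = 544*I*√145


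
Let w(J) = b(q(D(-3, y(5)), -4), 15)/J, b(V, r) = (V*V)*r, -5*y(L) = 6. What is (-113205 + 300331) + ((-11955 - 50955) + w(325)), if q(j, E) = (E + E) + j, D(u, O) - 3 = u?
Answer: 8074232/65 ≈ 1.2422e+5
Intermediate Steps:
y(L) = -6/5 (y(L) = -⅕*6 = -6/5)
D(u, O) = 3 + u
q(j, E) = j + 2*E (q(j, E) = 2*E + j = j + 2*E)
b(V, r) = r*V² (b(V, r) = V²*r = r*V²)
w(J) = 960/J (w(J) = (15*((3 - 3) + 2*(-4))²)/J = (15*(0 - 8)²)/J = (15*(-8)²)/J = (15*64)/J = 960/J)
(-113205 + 300331) + ((-11955 - 50955) + w(325)) = (-113205 + 300331) + ((-11955 - 50955) + 960/325) = 187126 + (-62910 + 960*(1/325)) = 187126 + (-62910 + 192/65) = 187126 - 4088958/65 = 8074232/65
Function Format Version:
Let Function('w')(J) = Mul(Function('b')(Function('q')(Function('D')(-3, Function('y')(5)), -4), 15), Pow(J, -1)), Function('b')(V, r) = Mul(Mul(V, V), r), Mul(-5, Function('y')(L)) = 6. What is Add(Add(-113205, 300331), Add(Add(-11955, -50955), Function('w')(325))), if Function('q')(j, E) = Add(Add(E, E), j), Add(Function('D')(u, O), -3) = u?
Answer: Rational(8074232, 65) ≈ 1.2422e+5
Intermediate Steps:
Function('y')(L) = Rational(-6, 5) (Function('y')(L) = Mul(Rational(-1, 5), 6) = Rational(-6, 5))
Function('D')(u, O) = Add(3, u)
Function('q')(j, E) = Add(j, Mul(2, E)) (Function('q')(j, E) = Add(Mul(2, E), j) = Add(j, Mul(2, E)))
Function('b')(V, r) = Mul(r, Pow(V, 2)) (Function('b')(V, r) = Mul(Pow(V, 2), r) = Mul(r, Pow(V, 2)))
Function('w')(J) = Mul(960, Pow(J, -1)) (Function('w')(J) = Mul(Mul(15, Pow(Add(Add(3, -3), Mul(2, -4)), 2)), Pow(J, -1)) = Mul(Mul(15, Pow(Add(0, -8), 2)), Pow(J, -1)) = Mul(Mul(15, Pow(-8, 2)), Pow(J, -1)) = Mul(Mul(15, 64), Pow(J, -1)) = Mul(960, Pow(J, -1)))
Add(Add(-113205, 300331), Add(Add(-11955, -50955), Function('w')(325))) = Add(Add(-113205, 300331), Add(Add(-11955, -50955), Mul(960, Pow(325, -1)))) = Add(187126, Add(-62910, Mul(960, Rational(1, 325)))) = Add(187126, Add(-62910, Rational(192, 65))) = Add(187126, Rational(-4088958, 65)) = Rational(8074232, 65)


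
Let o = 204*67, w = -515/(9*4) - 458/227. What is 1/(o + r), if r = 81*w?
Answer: 908/11210007 ≈ 8.0999e-5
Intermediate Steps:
w = -133393/8172 (w = -515/36 - 458*1/227 = -515*1/36 - 458/227 = -515/36 - 458/227 = -133393/8172 ≈ -16.323)
o = 13668
r = -1200537/908 (r = 81*(-133393/8172) = -1200537/908 ≈ -1322.2)
1/(o + r) = 1/(13668 - 1200537/908) = 1/(11210007/908) = 908/11210007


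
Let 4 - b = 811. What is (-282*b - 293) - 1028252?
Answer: -800971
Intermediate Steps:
b = -807 (b = 4 - 1*811 = 4 - 811 = -807)
(-282*b - 293) - 1028252 = (-282*(-807) - 293) - 1028252 = (227574 - 293) - 1028252 = 227281 - 1028252 = -800971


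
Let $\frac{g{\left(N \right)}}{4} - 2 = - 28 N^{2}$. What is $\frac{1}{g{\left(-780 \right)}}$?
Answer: $- \frac{1}{68140792} \approx -1.4675 \cdot 10^{-8}$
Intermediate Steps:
$g{\left(N \right)} = 8 - 112 N^{2}$ ($g{\left(N \right)} = 8 + 4 \left(- 28 N^{2}\right) = 8 - 112 N^{2}$)
$\frac{1}{g{\left(-780 \right)}} = \frac{1}{8 - 112 \left(-780\right)^{2}} = \frac{1}{8 - 68140800} = \frac{1}{-68140792} = - \frac{1}{68140792}$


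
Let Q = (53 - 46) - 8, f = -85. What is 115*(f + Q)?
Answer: -9890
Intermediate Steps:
Q = -1 (Q = 7 - 8 = -1)
115*(f + Q) = 115*(-85 - 1) = 115*(-86) = -9890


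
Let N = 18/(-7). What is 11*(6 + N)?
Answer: 264/7 ≈ 37.714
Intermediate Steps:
N = -18/7 (N = 18*(-1/7) = -18/7 ≈ -2.5714)
11*(6 + N) = 11*(6 - 18/7) = 11*(24/7) = 264/7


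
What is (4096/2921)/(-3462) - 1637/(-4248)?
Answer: 2756127661/7159651416 ≈ 0.38495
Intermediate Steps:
(4096/2921)/(-3462) - 1637/(-4248) = (4096*(1/2921))*(-1/3462) - 1637*(-1/4248) = (4096/2921)*(-1/3462) + 1637/4248 = -2048/5056251 + 1637/4248 = 2756127661/7159651416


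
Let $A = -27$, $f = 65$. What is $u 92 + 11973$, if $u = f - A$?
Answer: $20437$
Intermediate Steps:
$u = 92$ ($u = 65 - -27 = 65 + 27 = 92$)
$u 92 + 11973 = 92 \cdot 92 + 11973 = 8464 + 11973 = 20437$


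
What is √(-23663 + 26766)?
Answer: √3103 ≈ 55.705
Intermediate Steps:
√(-23663 + 26766) = √3103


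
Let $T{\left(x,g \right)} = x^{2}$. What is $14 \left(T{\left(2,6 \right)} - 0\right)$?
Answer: $56$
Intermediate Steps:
$14 \left(T{\left(2,6 \right)} - 0\right) = 14 \left(2^{2} - 0\right) = 14 \left(4 + \left(-4 + 4\right)\right) = 14 \left(4 + 0\right) = 14 \cdot 4 = 56$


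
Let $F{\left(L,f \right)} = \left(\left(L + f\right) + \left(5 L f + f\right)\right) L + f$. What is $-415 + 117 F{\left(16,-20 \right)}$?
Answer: $-3042883$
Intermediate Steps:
$F{\left(L,f \right)} = f + L \left(L + 2 f + 5 L f\right)$ ($F{\left(L,f \right)} = \left(\left(L + f\right) + \left(5 L f + f\right)\right) L + f = \left(\left(L + f\right) + \left(f + 5 L f\right)\right) L + f = \left(L + 2 f + 5 L f\right) L + f = L \left(L + 2 f + 5 L f\right) + f = f + L \left(L + 2 f + 5 L f\right)$)
$-415 + 117 F{\left(16,-20 \right)} = -415 + 117 \left(-20 + 16^{2} + 2 \cdot 16 \left(-20\right) + 5 \left(-20\right) 16^{2}\right) = -415 + 117 \left(-20 + 256 - 640 + 5 \left(-20\right) 256\right) = -415 + 117 \left(-20 + 256 - 640 - 25600\right) = -415 + 117 \left(-26004\right) = -415 - 3042468 = -3042883$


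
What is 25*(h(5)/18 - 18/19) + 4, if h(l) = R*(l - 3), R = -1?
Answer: -3841/171 ≈ -22.462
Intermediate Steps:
h(l) = 3 - l (h(l) = -(l - 3) = -(-3 + l) = 3 - l)
25*(h(5)/18 - 18/19) + 4 = 25*((3 - 1*5)/18 - 18/19) + 4 = 25*((3 - 5)*(1/18) - 18*1/19) + 4 = 25*(-2*1/18 - 18/19) + 4 = 25*(-⅑ - 18/19) + 4 = 25*(-181/171) + 4 = -4525/171 + 4 = -3841/171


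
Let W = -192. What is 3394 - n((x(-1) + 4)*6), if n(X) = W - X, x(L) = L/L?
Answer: 3616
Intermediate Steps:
x(L) = 1
n(X) = -192 - X
3394 - n((x(-1) + 4)*6) = 3394 - (-192 - (1 + 4)*6) = 3394 - (-192 - 5*6) = 3394 - (-192 - 1*30) = 3394 - (-192 - 30) = 3394 - 1*(-222) = 3394 + 222 = 3616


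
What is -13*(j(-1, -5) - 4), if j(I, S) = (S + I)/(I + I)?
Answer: 13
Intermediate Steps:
j(I, S) = (I + S)/(2*I) (j(I, S) = (I + S)/((2*I)) = (I + S)*(1/(2*I)) = (I + S)/(2*I))
-13*(j(-1, -5) - 4) = -13*((1/2)*(-1 - 5)/(-1) - 4) = -13*((1/2)*(-1)*(-6) - 4) = -13*(3 - 4) = -13*(-1) = 13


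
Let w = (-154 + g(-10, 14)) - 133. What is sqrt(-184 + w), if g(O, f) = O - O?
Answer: I*sqrt(471) ≈ 21.703*I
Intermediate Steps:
g(O, f) = 0
w = -287 (w = (-154 + 0) - 133 = -154 - 133 = -287)
sqrt(-184 + w) = sqrt(-184 - 287) = sqrt(-471) = I*sqrt(471)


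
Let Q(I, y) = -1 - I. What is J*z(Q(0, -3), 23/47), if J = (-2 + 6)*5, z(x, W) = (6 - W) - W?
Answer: 4720/47 ≈ 100.43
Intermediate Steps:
z(x, W) = 6 - 2*W
J = 20 (J = 4*5 = 20)
J*z(Q(0, -3), 23/47) = 20*(6 - 46/47) = 20*(236/47) = 4720/47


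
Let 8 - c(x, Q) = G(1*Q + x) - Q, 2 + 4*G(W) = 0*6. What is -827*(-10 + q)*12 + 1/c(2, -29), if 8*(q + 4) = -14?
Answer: 6408421/41 ≈ 1.5630e+5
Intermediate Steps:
q = -23/4 (q = -4 + (⅛)*(-14) = -4 - 7/4 = -23/4 ≈ -5.7500)
G(W) = -½ (G(W) = -½ + (0*6)/4 = -½ + (¼)*0 = -½ + 0 = -½)
c(x, Q) = 17/2 + Q (c(x, Q) = 8 - (-½ - Q) = 8 + (½ + Q) = 17/2 + Q)
-827*(-10 + q)*12 + 1/c(2, -29) = -827*(-10 - 23/4)*12 + 1/(17/2 - 29) = -(-52101)*12/4 + 1/(-41/2) = -827*(-189) - 2/41 = 156303 - 2/41 = 6408421/41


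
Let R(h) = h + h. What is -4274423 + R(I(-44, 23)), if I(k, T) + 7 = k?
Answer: -4274525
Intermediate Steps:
I(k, T) = -7 + k
R(h) = 2*h
-4274423 + R(I(-44, 23)) = -4274423 + 2*(-7 - 44) = -4274423 + 2*(-51) = -4274423 - 102 = -4274525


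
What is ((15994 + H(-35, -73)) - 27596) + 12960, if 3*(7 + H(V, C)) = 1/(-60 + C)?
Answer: 539048/399 ≈ 1351.0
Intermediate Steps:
H(V, C) = -7 + 1/(3*(-60 + C))
((15994 + H(-35, -73)) - 27596) + 12960 = ((15994 + (1261 - 21*(-73))/(3*(-60 - 73))) - 27596) + 12960 = ((15994 + (1/3)*(1261 + 1533)/(-133)) - 27596) + 12960 = ((15994 + (1/3)*(-1/133)*2794) - 27596) + 12960 = ((15994 - 2794/399) - 27596) + 12960 = (6378812/399 - 27596) + 12960 = -4631992/399 + 12960 = 539048/399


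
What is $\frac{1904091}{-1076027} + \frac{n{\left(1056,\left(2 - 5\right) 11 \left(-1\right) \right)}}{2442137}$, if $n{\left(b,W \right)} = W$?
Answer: $- \frac{4650015573576}{2627805349699} \approx -1.7695$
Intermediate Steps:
$\frac{1904091}{-1076027} + \frac{n{\left(1056,\left(2 - 5\right) 11 \left(-1\right) \right)}}{2442137} = \frac{1904091}{-1076027} + \frac{\left(2 - 5\right) 11 \left(-1\right)}{2442137} = 1904091 \left(- \frac{1}{1076027}\right) + \left(2 - 5\right) 11 \left(-1\right) \frac{1}{2442137} = - \frac{1904091}{1076027} + \left(-3\right) 11 \left(-1\right) \frac{1}{2442137} = - \frac{1904091}{1076027} + \left(-33\right) \left(-1\right) \frac{1}{2442137} = - \frac{1904091}{1076027} + 33 \cdot \frac{1}{2442137} = - \frac{1904091}{1076027} + \frac{33}{2442137} = - \frac{4650015573576}{2627805349699}$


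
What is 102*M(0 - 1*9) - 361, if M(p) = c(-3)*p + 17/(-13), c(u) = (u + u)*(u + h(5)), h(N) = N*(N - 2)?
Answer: 852821/13 ≈ 65602.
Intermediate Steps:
h(N) = N*(-2 + N)
c(u) = 2*u*(15 + u) (c(u) = (u + u)*(u + 5*(-2 + 5)) = (2*u)*(u + 5*3) = (2*u)*(u + 15) = (2*u)*(15 + u) = 2*u*(15 + u))
M(p) = -17/13 - 72*p (M(p) = (2*(-3)*(15 - 3))*p + 17/(-13) = (2*(-3)*12)*p + 17*(-1/13) = -72*p - 17/13 = -17/13 - 72*p)
102*M(0 - 1*9) - 361 = 102*(-17/13 - 72*(0 - 1*9)) - 361 = 102*(-17/13 - 72*(0 - 9)) - 361 = 102*(-17/13 - 72*(-9)) - 361 = 102*(-17/13 + 648) - 361 = 102*(8407/13) - 361 = 857514/13 - 361 = 852821/13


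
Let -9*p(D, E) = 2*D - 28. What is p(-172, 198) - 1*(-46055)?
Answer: 138289/3 ≈ 46096.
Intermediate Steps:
p(D, E) = 28/9 - 2*D/9 (p(D, E) = -(2*D - 28)/9 = -(-28 + 2*D)/9 = 28/9 - 2*D/9)
p(-172, 198) - 1*(-46055) = (28/9 - 2/9*(-172)) - 1*(-46055) = (28/9 + 344/9) + 46055 = 124/3 + 46055 = 138289/3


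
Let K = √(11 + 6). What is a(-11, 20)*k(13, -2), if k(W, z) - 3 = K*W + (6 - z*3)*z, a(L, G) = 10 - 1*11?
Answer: 21 - 13*√17 ≈ -32.600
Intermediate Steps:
a(L, G) = -1 (a(L, G) = 10 - 11 = -1)
K = √17 ≈ 4.1231
k(W, z) = 3 + W*√17 + z*(6 - 3*z) (k(W, z) = 3 + (√17*W + (6 - z*3)*z) = 3 + (W*√17 + (6 - 3*z)*z) = 3 + (W*√17 + z*(6 - 3*z)) = 3 + W*√17 + z*(6 - 3*z))
a(-11, 20)*k(13, -2) = -(3 - 3*(-2)² + 6*(-2) + 13*√17) = -(3 - 3*4 - 12 + 13*√17) = -(3 - 12 - 12 + 13*√17) = -(-21 + 13*√17) = 21 - 13*√17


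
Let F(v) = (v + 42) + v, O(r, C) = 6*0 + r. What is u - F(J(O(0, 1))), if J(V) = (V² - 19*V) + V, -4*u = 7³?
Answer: -511/4 ≈ -127.75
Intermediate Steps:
O(r, C) = r (O(r, C) = 0 + r = r)
u = -343/4 (u = -¼*7³ = -¼*343 = -343/4 ≈ -85.750)
J(V) = V² - 18*V
F(v) = 42 + 2*v (F(v) = (42 + v) + v = 42 + 2*v)
u - F(J(O(0, 1))) = -343/4 - (42 + 2*(0*(-18 + 0))) = -343/4 - (42 + 2*(0*(-18))) = -343/4 - (42 + 2*0) = -343/4 - (42 + 0) = -343/4 - 1*42 = -343/4 - 42 = -511/4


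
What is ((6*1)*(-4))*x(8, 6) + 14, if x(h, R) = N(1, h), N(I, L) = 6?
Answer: -130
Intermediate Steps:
x(h, R) = 6
((6*1)*(-4))*x(8, 6) + 14 = ((6*1)*(-4))*6 + 14 = (6*(-4))*6 + 14 = -24*6 + 14 = -144 + 14 = -130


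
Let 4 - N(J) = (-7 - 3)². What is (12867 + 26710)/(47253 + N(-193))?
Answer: 39577/47157 ≈ 0.83926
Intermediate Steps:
N(J) = -96 (N(J) = 4 - (-7 - 3)² = 4 - 1*(-10)² = 4 - 1*100 = 4 - 100 = -96)
(12867 + 26710)/(47253 + N(-193)) = (12867 + 26710)/(47253 - 96) = 39577/47157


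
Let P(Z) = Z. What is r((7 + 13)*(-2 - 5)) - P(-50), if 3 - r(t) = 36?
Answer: 17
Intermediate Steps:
r(t) = -33 (r(t) = 3 - 1*36 = 3 - 36 = -33)
r((7 + 13)*(-2 - 5)) - P(-50) = -33 - 1*(-50) = -33 + 50 = 17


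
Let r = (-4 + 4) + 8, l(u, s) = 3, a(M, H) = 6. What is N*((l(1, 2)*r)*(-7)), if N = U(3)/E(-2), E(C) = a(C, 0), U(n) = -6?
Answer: 168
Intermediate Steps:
E(C) = 6
N = -1 (N = -6/6 = -6*⅙ = -1)
r = 8 (r = 0 + 8 = 8)
N*((l(1, 2)*r)*(-7)) = -3*8*(-7) = -24*(-7) = -1*(-168) = 168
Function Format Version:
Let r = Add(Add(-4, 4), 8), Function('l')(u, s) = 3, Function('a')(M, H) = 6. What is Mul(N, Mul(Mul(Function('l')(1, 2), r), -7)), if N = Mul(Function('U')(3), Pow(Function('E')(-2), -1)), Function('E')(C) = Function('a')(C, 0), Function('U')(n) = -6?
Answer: 168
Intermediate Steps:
Function('E')(C) = 6
N = -1 (N = Mul(-6, Pow(6, -1)) = Mul(-6, Rational(1, 6)) = -1)
r = 8 (r = Add(0, 8) = 8)
Mul(N, Mul(Mul(Function('l')(1, 2), r), -7)) = Mul(-1, Mul(Mul(3, 8), -7)) = Mul(-1, Mul(24, -7)) = Mul(-1, -168) = 168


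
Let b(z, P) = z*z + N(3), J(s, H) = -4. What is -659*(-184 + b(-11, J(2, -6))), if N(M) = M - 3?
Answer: 41517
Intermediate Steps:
N(M) = -3 + M
b(z, P) = z**2 (b(z, P) = z*z + (-3 + 3) = z**2 + 0 = z**2)
-659*(-184 + b(-11, J(2, -6))) = -659*(-184 + (-11)**2) = -659*(-184 + 121) = -659*(-63) = 41517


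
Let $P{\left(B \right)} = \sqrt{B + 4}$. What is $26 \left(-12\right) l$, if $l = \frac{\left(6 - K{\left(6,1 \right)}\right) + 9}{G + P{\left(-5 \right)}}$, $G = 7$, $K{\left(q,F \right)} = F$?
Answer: $- \frac{15288}{25} + \frac{2184 i}{25} \approx -611.52 + 87.36 i$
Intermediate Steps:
$P{\left(B \right)} = \sqrt{4 + B}$
$l = \frac{7 \left(7 - i\right)}{25}$ ($l = \frac{\left(6 - 1\right) + 9}{7 + \sqrt{4 - 5}} = \frac{\left(6 - 1\right) + 9}{7 + \sqrt{-1}} = \frac{5 + 9}{7 + i} = 14 \frac{7 - i}{50} = \frac{7 \left(7 - i\right)}{25} \approx 1.96 - 0.28 i$)
$26 \left(-12\right) l = 26 \left(-12\right) \left(\frac{49}{25} - \frac{7 i}{25}\right) = - 312 \left(\frac{49}{25} - \frac{7 i}{25}\right) = - \frac{15288}{25} + \frac{2184 i}{25}$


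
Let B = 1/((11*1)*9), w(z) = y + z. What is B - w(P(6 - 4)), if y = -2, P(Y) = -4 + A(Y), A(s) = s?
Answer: 397/99 ≈ 4.0101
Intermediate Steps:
P(Y) = -4 + Y
w(z) = -2 + z
B = 1/99 (B = 1/(11*9) = 1/99 ≈ 0.010101)
B - w(P(6 - 4)) = 1/99 - (-2 + (-4 + (6 - 4))) = 1/99 - (-2 + (-4 + 2)) = 1/99 - (-2 - 2) = 1/99 - 1*(-4) = 1/99 + 4 = 397/99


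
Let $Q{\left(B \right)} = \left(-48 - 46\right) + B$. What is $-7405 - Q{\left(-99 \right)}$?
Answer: $-7212$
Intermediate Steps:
$Q{\left(B \right)} = -94 + B$
$-7405 - Q{\left(-99 \right)} = -7405 - \left(-94 - 99\right) = -7405 - -193 = -7405 + 193 = -7212$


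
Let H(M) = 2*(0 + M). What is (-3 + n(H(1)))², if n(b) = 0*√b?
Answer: 9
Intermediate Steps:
H(M) = 2*M
n(b) = 0
(-3 + n(H(1)))² = (-3 + 0)² = (-3)² = 9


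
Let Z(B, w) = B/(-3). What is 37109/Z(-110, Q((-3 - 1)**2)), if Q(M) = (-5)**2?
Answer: 111327/110 ≈ 1012.1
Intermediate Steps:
Q(M) = 25
Z(B, w) = -B/3 (Z(B, w) = B*(-1/3) = -B/3)
37109/Z(-110, Q((-3 - 1)**2)) = 37109/((-1/3*(-110))) = 37109/(110/3) = 37109*(3/110) = 111327/110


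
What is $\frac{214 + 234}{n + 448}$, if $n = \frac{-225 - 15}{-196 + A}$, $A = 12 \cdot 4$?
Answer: $\frac{4144}{4159} \approx 0.99639$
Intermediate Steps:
$A = 48$
$n = \frac{60}{37}$ ($n = \frac{-225 - 15}{-196 + 48} = - \frac{240}{-148} = \left(-240\right) \left(- \frac{1}{148}\right) = \frac{60}{37} \approx 1.6216$)
$\frac{214 + 234}{n + 448} = \frac{214 + 234}{\frac{60}{37} + 448} = \frac{448}{\frac{16636}{37}} = 448 \cdot \frac{37}{16636} = \frac{4144}{4159}$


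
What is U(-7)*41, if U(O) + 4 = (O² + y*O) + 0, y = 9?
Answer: -738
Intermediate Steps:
U(O) = -4 + O² + 9*O (U(O) = -4 + ((O² + 9*O) + 0) = -4 + (O² + 9*O) = -4 + O² + 9*O)
U(-7)*41 = (-4 + (-7)² + 9*(-7))*41 = (-4 + 49 - 63)*41 = -18*41 = -738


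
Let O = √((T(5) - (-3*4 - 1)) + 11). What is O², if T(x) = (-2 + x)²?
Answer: 33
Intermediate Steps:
O = √33 (O = √(((-2 + 5)² - (-3*4 - 1)) + 11) = √((3² - (-12 - 1)) + 11) = √((9 - 1*(-13)) + 11) = √((9 + 13) + 11) = √(22 + 11) = √33 ≈ 5.7446)
O² = (√33)² = 33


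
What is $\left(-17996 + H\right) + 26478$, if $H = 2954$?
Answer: $11436$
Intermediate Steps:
$\left(-17996 + H\right) + 26478 = \left(-17996 + 2954\right) + 26478 = -15042 + 26478 = 11436$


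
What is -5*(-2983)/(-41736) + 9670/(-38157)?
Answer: -324232925/530840184 ≈ -0.61079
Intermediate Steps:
-5*(-2983)/(-41736) + 9670/(-38157) = 14915*(-1/41736) + 9670*(-1/38157) = -14915/41736 - 9670/38157 = -324232925/530840184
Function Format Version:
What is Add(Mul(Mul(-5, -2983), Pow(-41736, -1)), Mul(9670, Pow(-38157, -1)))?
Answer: Rational(-324232925, 530840184) ≈ -0.61079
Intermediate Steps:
Add(Mul(Mul(-5, -2983), Pow(-41736, -1)), Mul(9670, Pow(-38157, -1))) = Add(Mul(14915, Rational(-1, 41736)), Mul(9670, Rational(-1, 38157))) = Add(Rational(-14915, 41736), Rational(-9670, 38157)) = Rational(-324232925, 530840184)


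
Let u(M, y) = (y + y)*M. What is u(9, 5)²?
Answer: 8100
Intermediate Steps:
u(M, y) = 2*M*y (u(M, y) = (2*y)*M = 2*M*y)
u(9, 5)² = (2*9*5)² = 90² = 8100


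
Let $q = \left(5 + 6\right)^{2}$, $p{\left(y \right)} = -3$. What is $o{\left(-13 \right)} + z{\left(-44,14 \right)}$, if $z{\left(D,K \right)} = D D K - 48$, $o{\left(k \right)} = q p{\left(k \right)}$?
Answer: $26693$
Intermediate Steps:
$q = 121$ ($q = 11^{2} = 121$)
$o{\left(k \right)} = -363$ ($o{\left(k \right)} = 121 \left(-3\right) = -363$)
$z{\left(D,K \right)} = -48 + K D^{2}$ ($z{\left(D,K \right)} = D^{2} K - 48 = K D^{2} - 48 = -48 + K D^{2}$)
$o{\left(-13 \right)} + z{\left(-44,14 \right)} = -363 - \left(48 - 14 \left(-44\right)^{2}\right) = -363 + \left(-48 + 14 \cdot 1936\right) = -363 + \left(-48 + 27104\right) = -363 + 27056 = 26693$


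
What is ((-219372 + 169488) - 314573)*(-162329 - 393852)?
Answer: 202704058717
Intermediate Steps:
((-219372 + 169488) - 314573)*(-162329 - 393852) = (-49884 - 314573)*(-556181) = -364457*(-556181) = 202704058717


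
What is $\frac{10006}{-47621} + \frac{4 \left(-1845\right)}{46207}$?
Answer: $- \frac{2835506}{7666981} \approx -0.36983$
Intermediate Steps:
$\frac{10006}{-47621} + \frac{4 \left(-1845\right)}{46207} = 10006 \left(- \frac{1}{47621}\right) - \frac{180}{1127} = - \frac{10006}{47621} - \frac{180}{1127} = - \frac{2835506}{7666981}$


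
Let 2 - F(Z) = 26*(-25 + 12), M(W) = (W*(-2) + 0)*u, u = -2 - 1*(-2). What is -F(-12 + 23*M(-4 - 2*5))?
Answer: -340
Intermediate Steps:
u = 0 (u = -2 + 2 = 0)
M(W) = 0 (M(W) = (W*(-2) + 0)*0 = (-2*W + 0)*0 = -2*W*0 = 0)
F(Z) = 340 (F(Z) = 2 - 26*(-25 + 12) = 2 - 26*(-13) = 2 - 1*(-338) = 2 + 338 = 340)
-F(-12 + 23*M(-4 - 2*5)) = -1*340 = -340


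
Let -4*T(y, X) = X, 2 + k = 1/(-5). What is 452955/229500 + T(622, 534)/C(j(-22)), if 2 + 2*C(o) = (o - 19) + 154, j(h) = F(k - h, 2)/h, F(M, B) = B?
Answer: -23179/657900 ≈ -0.035232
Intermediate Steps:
k = -11/5 (k = -2 + 1/(-5) = -2 - 1/5 = -11/5 ≈ -2.2000)
T(y, X) = -X/4
j(h) = 2/h
C(o) = 133/2 + o/2 (C(o) = -1 + ((o - 19) + 154)/2 = -1 + ((-19 + o) + 154)/2 = -1 + (135 + o)/2 = -1 + (135/2 + o/2) = 133/2 + o/2)
452955/229500 + T(622, 534)/C(j(-22)) = 452955/229500 + (-1/4*534)/(133/2 + (2/(-22))/2) = 452955*(1/229500) - 267/(2*(133/2 + (2*(-1/22))/2)) = 30197/15300 - 267/(2*(133/2 + (1/2)*(-1/11))) = 30197/15300 - 267/(2*(133/2 - 1/22)) = 30197/15300 - 267/(2*731/11) = 30197/15300 - 267/2*11/731 = 30197/15300 - 2937/1462 = -23179/657900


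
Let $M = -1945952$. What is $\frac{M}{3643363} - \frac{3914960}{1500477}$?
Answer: $- \frac{17183476629584}{5466782384151} \approx -3.1433$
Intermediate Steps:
$\frac{M}{3643363} - \frac{3914960}{1500477} = - \frac{1945952}{3643363} - \frac{3914960}{1500477} = - \frac{17183476629584}{5466782384151}$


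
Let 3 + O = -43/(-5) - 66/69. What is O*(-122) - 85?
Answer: -74923/115 ≈ -651.50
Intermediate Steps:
O = 534/115 (O = -3 + (-43/(-5) - 66/69) = -3 + (-43*(-1/5) - 66*1/69) = -3 + (43/5 - 22/23) = -3 + 879/115 = 534/115 ≈ 4.6435)
O*(-122) - 85 = (534/115)*(-122) - 85 = -65148/115 - 85 = -74923/115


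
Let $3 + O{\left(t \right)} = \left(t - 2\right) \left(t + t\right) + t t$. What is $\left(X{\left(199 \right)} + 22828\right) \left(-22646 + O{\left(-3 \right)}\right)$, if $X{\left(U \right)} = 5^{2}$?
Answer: $-516706330$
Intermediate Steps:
$X{\left(U \right)} = 25$
$O{\left(t \right)} = -3 + t^{2} + 2 t \left(-2 + t\right)$ ($O{\left(t \right)} = -3 + \left(\left(t - 2\right) \left(t + t\right) + t t\right) = -3 + \left(\left(-2 + t\right) 2 t + t^{2}\right) = -3 + \left(2 t \left(-2 + t\right) + t^{2}\right) = -3 + \left(t^{2} + 2 t \left(-2 + t\right)\right) = -3 + t^{2} + 2 t \left(-2 + t\right)$)
$\left(X{\left(199 \right)} + 22828\right) \left(-22646 + O{\left(-3 \right)}\right) = \left(25 + 22828\right) \left(-22646 - \left(-9 - 27\right)\right) = 22853 \left(-22646 + \left(-3 + 12 + 3 \cdot 9\right)\right) = 22853 \left(-22646 + \left(-3 + 12 + 27\right)\right) = 22853 \left(-22646 + 36\right) = 22853 \left(-22610\right) = -516706330$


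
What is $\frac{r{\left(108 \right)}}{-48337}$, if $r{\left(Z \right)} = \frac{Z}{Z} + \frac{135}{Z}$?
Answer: $- \frac{9}{193348} \approx -4.6548 \cdot 10^{-5}$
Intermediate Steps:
$r{\left(Z \right)} = 1 + \frac{135}{Z}$
$\frac{r{\left(108 \right)}}{-48337} = \frac{\frac{1}{108} \left(135 + 108\right)}{-48337} = \frac{1}{108} \cdot 243 \left(- \frac{1}{48337}\right) = \frac{9}{4} \left(- \frac{1}{48337}\right) = - \frac{9}{193348}$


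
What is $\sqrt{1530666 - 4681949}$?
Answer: $i \sqrt{3151283} \approx 1775.2 i$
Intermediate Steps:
$\sqrt{1530666 - 4681949} = \sqrt{-3151283} = i \sqrt{3151283}$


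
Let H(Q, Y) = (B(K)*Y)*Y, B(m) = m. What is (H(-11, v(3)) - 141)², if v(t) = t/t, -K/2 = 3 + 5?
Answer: 24649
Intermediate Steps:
K = -16 (K = -2*(3 + 5) = -2*8 = -16)
v(t) = 1
H(Q, Y) = -16*Y² (H(Q, Y) = (-16*Y)*Y = -16*Y²)
(H(-11, v(3)) - 141)² = (-16*1² - 141)² = (-16*1 - 141)² = (-16 - 141)² = (-157)² = 24649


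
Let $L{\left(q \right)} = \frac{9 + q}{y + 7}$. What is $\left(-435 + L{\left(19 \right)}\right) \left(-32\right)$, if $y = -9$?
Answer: $14368$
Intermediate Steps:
$L{\left(q \right)} = - \frac{9}{2} - \frac{q}{2}$ ($L{\left(q \right)} = \frac{9 + q}{-9 + 7} = \frac{9 + q}{-2} = \left(9 + q\right) \left(- \frac{1}{2}\right) = - \frac{9}{2} - \frac{q}{2}$)
$\left(-435 + L{\left(19 \right)}\right) \left(-32\right) = \left(-435 - 14\right) \left(-32\right) = \left(-449\right) \left(-32\right) = 14368$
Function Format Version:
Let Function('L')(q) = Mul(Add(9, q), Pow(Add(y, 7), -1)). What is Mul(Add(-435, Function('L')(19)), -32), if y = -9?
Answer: 14368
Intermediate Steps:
Function('L')(q) = Add(Rational(-9, 2), Mul(Rational(-1, 2), q)) (Function('L')(q) = Mul(Add(9, q), Pow(Add(-9, 7), -1)) = Mul(Add(9, q), Pow(-2, -1)) = Mul(Add(9, q), Rational(-1, 2)) = Add(Rational(-9, 2), Mul(Rational(-1, 2), q)))
Mul(Add(-435, Function('L')(19)), -32) = Mul(Add(-435, Add(Rational(-9, 2), Mul(Rational(-1, 2), 19))), -32) = Mul(Add(-435, Add(Rational(-9, 2), Rational(-19, 2))), -32) = Mul(Add(-435, -14), -32) = Mul(-449, -32) = 14368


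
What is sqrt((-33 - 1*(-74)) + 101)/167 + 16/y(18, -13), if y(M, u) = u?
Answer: -16/13 + sqrt(142)/167 ≈ -1.1594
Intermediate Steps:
sqrt((-33 - 1*(-74)) + 101)/167 + 16/y(18, -13) = sqrt((-33 - 1*(-74)) + 101)/167 + 16/(-13) = sqrt((-33 + 74) + 101)*(1/167) + 16*(-1/13) = sqrt(41 + 101)*(1/167) - 16/13 = sqrt(142)*(1/167) - 16/13 = sqrt(142)/167 - 16/13 = -16/13 + sqrt(142)/167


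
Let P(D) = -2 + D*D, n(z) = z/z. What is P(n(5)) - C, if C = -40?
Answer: 39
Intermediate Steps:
n(z) = 1
P(D) = -2 + D²
P(n(5)) - C = (-2 + 1²) - 1*(-40) = (-2 + 1) + 40 = -1 + 40 = 39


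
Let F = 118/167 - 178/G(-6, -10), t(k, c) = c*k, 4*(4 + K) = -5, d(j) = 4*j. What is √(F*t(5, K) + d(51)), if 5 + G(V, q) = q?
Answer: 5*I*√140614/167 ≈ 11.227*I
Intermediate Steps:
K = -21/4 (K = -4 + (¼)*(-5) = -4 - 5/4 = -21/4 ≈ -5.2500)
G(V, q) = -5 + q
F = 31496/2505 (F = 118/167 - 178/(-5 - 10) = 118*(1/167) - 178/(-15) = 118/167 - 178*(-1/15) = 118/167 + 178/15 = 31496/2505 ≈ 12.573)
√(F*t(5, K) + d(51)) = √(31496*(-21/4*5)/2505 + 4*51) = √((31496/2505)*(-105/4) + 204) = √(-55118/167 + 204) = √(-21050/167) = 5*I*√140614/167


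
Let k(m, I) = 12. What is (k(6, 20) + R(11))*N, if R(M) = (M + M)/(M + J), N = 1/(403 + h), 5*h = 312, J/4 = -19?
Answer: 758/30251 ≈ 0.025057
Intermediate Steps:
J = -76 (J = 4*(-19) = -76)
h = 312/5 (h = (⅕)*312 = 312/5 ≈ 62.400)
N = 5/2327 (N = 1/(403 + 312/5) = 1/(2327/5) = 5/2327 ≈ 0.0021487)
R(M) = 2*M/(-76 + M) (R(M) = (M + M)/(M - 76) = (2*M)/(-76 + M) = 2*M/(-76 + M))
(k(6, 20) + R(11))*N = (12 + 2*11/(-76 + 11))*(5/2327) = (12 + 2*11/(-65))*(5/2327) = (12 + 2*11*(-1/65))*(5/2327) = (12 - 22/65)*(5/2327) = (758/65)*(5/2327) = 758/30251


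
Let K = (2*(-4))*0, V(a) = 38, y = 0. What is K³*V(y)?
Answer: 0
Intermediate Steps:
K = 0 (K = -8*0 = 0)
K³*V(y) = 0³*38 = 0*38 = 0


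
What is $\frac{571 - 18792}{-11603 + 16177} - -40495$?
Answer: $\frac{185205909}{4574} \approx 40491.0$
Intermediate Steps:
$\frac{571 - 18792}{-11603 + 16177} - -40495 = - \frac{18221}{4574} + 40495 = \frac{185205909}{4574}$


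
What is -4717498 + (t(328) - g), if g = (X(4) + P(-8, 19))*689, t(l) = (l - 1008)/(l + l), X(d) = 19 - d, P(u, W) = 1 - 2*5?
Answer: -387173909/82 ≈ -4.7216e+6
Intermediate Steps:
P(u, W) = -9 (P(u, W) = 1 - 10 = -9)
t(l) = (-1008 + l)/(2*l) (t(l) = (-1008 + l)/((2*l)) = (-1008 + l)*(1/(2*l)) = (-1008 + l)/(2*l))
g = 4134 (g = ((19 - 1*4) - 9)*689 = ((19 - 4) - 9)*689 = (15 - 9)*689 = 6*689 = 4134)
-4717498 + (t(328) - g) = -4717498 + ((1/2)*(-1008 + 328)/328 - 1*4134) = -4717498 + ((1/2)*(1/328)*(-680) - 4134) = -4717498 + (-85/82 - 4134) = -4717498 - 339073/82 = -387173909/82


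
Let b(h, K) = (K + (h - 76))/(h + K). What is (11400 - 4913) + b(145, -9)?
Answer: 220573/34 ≈ 6487.4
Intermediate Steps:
b(h, K) = (-76 + K + h)/(K + h) (b(h, K) = (K + (-76 + h))/(K + h) = (-76 + K + h)/(K + h))
(11400 - 4913) + b(145, -9) = (11400 - 4913) + (-76 - 9 + 145)/(-9 + 145) = 6487 + 60/136 = 6487 + (1/136)*60 = 6487 + 15/34 = 220573/34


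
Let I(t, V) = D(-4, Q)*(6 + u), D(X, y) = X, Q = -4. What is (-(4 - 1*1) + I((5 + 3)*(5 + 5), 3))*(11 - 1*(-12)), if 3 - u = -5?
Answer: -1357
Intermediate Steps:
u = 8 (u = 3 - 1*(-5) = 3 + 5 = 8)
I(t, V) = -56 (I(t, V) = -4*(6 + 8) = -4*14 = -56)
(-(4 - 1*1) + I((5 + 3)*(5 + 5), 3))*(11 - 1*(-12)) = (-(4 - 1*1) - 56)*(11 - 1*(-12)) = (-(4 - 1) - 56)*(11 + 12) = (-1*3 - 56)*23 = (-3 - 56)*23 = -59*23 = -1357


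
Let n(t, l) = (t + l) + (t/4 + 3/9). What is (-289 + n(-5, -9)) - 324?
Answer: -7535/12 ≈ -627.92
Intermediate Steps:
n(t, l) = ⅓ + l + 5*t/4 (n(t, l) = (l + t) + (t*(¼) + 3*(⅑)) = (l + t) + (t/4 + ⅓) = (l + t) + (⅓ + t/4) = ⅓ + l + 5*t/4)
(-289 + n(-5, -9)) - 324 = (-289 + (⅓ - 9 + (5/4)*(-5))) - 324 = (-289 + (⅓ - 9 - 25/4)) - 324 = (-289 - 179/12) - 324 = -3647/12 - 324 = -7535/12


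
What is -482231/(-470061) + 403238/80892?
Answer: 12697504865/2112454134 ≈ 6.0108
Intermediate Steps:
-482231/(-470061) + 403238/80892 = -482231*(-1/470061) + 403238*(1/80892) = 482231/470061 + 201619/40446 = 12697504865/2112454134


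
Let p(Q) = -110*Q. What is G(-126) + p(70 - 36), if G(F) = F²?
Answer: 12136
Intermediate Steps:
G(-126) + p(70 - 36) = (-126)² - 110*(70 - 36) = 15876 - 110*34 = 15876 - 3740 = 12136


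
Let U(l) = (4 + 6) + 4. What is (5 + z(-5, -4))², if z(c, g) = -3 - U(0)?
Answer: 144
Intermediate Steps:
U(l) = 14 (U(l) = 10 + 4 = 14)
z(c, g) = -17 (z(c, g) = -3 - 1*14 = -3 - 14 = -17)
(5 + z(-5, -4))² = (5 - 17)² = (-12)² = 144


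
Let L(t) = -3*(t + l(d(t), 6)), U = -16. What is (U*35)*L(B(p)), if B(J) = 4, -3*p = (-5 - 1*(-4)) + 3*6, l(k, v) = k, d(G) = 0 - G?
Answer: 0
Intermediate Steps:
d(G) = -G
p = -17/3 (p = -((-5 - 1*(-4)) + 3*6)/3 = -((-5 + 4) + 18)/3 = -(-1 + 18)/3 = -⅓*17 = -17/3 ≈ -5.6667)
L(t) = 0 (L(t) = -3*(t - t) = -3*0 = 0)
(U*35)*L(B(p)) = -16*35*0 = -560*0 = 0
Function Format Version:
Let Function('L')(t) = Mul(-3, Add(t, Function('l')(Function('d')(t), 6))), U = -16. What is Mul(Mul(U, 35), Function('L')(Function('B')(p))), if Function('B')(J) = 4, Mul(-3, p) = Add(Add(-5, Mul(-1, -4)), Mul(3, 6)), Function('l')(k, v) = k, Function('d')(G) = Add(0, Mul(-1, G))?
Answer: 0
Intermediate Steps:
Function('d')(G) = Mul(-1, G)
p = Rational(-17, 3) (p = Mul(Rational(-1, 3), Add(Add(-5, Mul(-1, -4)), Mul(3, 6))) = Mul(Rational(-1, 3), Add(Add(-5, 4), 18)) = Mul(Rational(-1, 3), Add(-1, 18)) = Mul(Rational(-1, 3), 17) = Rational(-17, 3) ≈ -5.6667)
Function('L')(t) = 0 (Function('L')(t) = Mul(-3, Add(t, Mul(-1, t))) = Mul(-3, 0) = 0)
Mul(Mul(U, 35), Function('L')(Function('B')(p))) = Mul(Mul(-16, 35), 0) = Mul(-560, 0) = 0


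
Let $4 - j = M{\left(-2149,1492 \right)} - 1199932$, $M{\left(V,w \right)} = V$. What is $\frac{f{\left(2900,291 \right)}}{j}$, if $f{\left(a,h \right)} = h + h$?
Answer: $\frac{194}{400695} \approx 0.00048416$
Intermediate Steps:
$f{\left(a,h \right)} = 2 h$
$j = 1202085$ ($j = 4 - \left(-2149 - 1199932\right) = 4 - -1202081 = 4 + 1202081 = 1202085$)
$\frac{f{\left(2900,291 \right)}}{j} = \frac{2 \cdot 291}{1202085} = 582 \cdot \frac{1}{1202085} = \frac{194}{400695}$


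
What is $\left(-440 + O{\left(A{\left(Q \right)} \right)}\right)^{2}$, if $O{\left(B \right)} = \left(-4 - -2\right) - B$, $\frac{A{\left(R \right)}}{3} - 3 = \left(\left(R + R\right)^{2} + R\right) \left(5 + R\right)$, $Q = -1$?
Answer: $237169$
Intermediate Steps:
$A{\left(R \right)} = 9 + 3 \left(5 + R\right) \left(R + 4 R^{2}\right)$ ($A{\left(R \right)} = 9 + 3 \left(\left(R + R\right)^{2} + R\right) \left(5 + R\right) = 9 + 3 \left(\left(2 R\right)^{2} + R\right) \left(5 + R\right) = 9 + 3 \left(4 R^{2} + R\right) \left(5 + R\right) = 9 + 3 \left(R + 4 R^{2}\right) \left(5 + R\right) = 9 + 3 \left(5 + R\right) \left(R + 4 R^{2}\right)$)
$O{\left(B \right)} = -2 - B$ ($O{\left(B \right)} = \left(-4 + 2\right) - B = -2 - B$)
$\left(-440 + O{\left(A{\left(Q \right)} \right)}\right)^{2} = \left(-440 - \left(11 - 15 - 12 + 63\right)\right)^{2} = \left(-440 - \left(-4 - 12 + 63\right)\right)^{2} = \left(-440 - 47\right)^{2} = \left(-487\right)^{2} = 237169$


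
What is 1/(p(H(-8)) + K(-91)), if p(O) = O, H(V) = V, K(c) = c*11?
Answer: -1/1009 ≈ -0.00099108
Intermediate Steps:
K(c) = 11*c
1/(p(H(-8)) + K(-91)) = 1/(-8 + 11*(-91)) = 1/(-8 - 1001) = 1/(-1009) = -1/1009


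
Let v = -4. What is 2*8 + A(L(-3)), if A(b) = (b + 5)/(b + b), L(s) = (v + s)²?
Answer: 811/49 ≈ 16.551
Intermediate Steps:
L(s) = (-4 + s)²
A(b) = (5 + b)/(2*b) (A(b) = (5 + b)/((2*b)) = (5 + b)*(1/(2*b)) = (5 + b)/(2*b))
2*8 + A(L(-3)) = 2*8 + (5 + (-4 - 3)²)/(2*((-4 - 3)²)) = 16 + (5 + (-7)²)/(2*((-7)²)) = 16 + (½)*(5 + 49)/49 = 16 + (½)*(1/49)*54 = 16 + 27/49 = 811/49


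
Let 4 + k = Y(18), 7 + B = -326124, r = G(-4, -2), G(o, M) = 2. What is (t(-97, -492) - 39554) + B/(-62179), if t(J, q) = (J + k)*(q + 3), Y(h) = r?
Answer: 42388118/4783 ≈ 8862.3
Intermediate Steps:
r = 2
Y(h) = 2
B = -326131 (B = -7 - 326124 = -326131)
k = -2 (k = -4 + 2 = -2)
t(J, q) = (-2 + J)*(3 + q) (t(J, q) = (J - 2)*(q + 3) = (-2 + J)*(3 + q))
(t(-97, -492) - 39554) + B/(-62179) = ((-6 - 2*(-492) + 3*(-97) - 97*(-492)) - 39554) - 326131/(-62179) = ((-6 + 984 - 291 + 47724) - 39554) - 326131*(-1/62179) = (48411 - 39554) + 25087/4783 = 8857 + 25087/4783 = 42388118/4783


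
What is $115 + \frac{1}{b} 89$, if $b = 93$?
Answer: $\frac{10784}{93} \approx 115.96$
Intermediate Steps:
$115 + \frac{1}{b} 89 = 115 + \frac{1}{93} \cdot 89 = 115 + \frac{89}{93} = \frac{10784}{93}$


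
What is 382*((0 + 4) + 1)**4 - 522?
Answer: 238228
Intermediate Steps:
382*((0 + 4) + 1)**4 - 522 = 382*(4 + 1)**4 - 522 = 382*5**4 - 522 = 382*625 - 522 = 238750 - 522 = 238228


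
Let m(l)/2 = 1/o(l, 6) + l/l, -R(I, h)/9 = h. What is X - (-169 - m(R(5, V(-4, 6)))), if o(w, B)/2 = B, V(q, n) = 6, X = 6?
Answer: 1063/6 ≈ 177.17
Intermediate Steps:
R(I, h) = -9*h
o(w, B) = 2*B
m(l) = 13/6 (m(l) = 2*(1/(2*6) + l/l) = 2*(1/12 + 1) = 2*(13/12) = 13/6)
X - (-169 - m(R(5, V(-4, 6)))) = 6 - (-169 - 1*13/6) = 6 - (-169 - 13/6) = 6 - 1*(-1027/6) = 6 + 1027/6 = 1063/6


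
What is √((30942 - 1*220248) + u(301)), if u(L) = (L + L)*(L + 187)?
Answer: √104470 ≈ 323.22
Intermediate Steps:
u(L) = 2*L*(187 + L) (u(L) = (2*L)*(187 + L) = 2*L*(187 + L))
√((30942 - 1*220248) + u(301)) = √((30942 - 1*220248) + 2*301*(187 + 301)) = √((30942 - 220248) + 2*301*488) = √(-189306 + 293776) = √104470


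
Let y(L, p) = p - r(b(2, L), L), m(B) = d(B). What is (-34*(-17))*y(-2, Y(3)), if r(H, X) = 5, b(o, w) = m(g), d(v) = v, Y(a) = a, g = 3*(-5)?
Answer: -1156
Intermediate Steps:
g = -15
m(B) = B
b(o, w) = -15
y(L, p) = -5 + p (y(L, p) = p - 1*5 = p - 5 = -5 + p)
(-34*(-17))*y(-2, Y(3)) = (-34*(-17))*(-5 + 3) = 578*(-2) = -1156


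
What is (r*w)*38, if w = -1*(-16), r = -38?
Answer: -23104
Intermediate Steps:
w = 16
(r*w)*38 = -38*16*38 = -608*38 = -23104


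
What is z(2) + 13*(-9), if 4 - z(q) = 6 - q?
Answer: -117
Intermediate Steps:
z(q) = -2 + q (z(q) = 4 - (6 - q) = 4 + (-6 + q) = -2 + q)
z(2) + 13*(-9) = (-2 + 2) + 13*(-9) = 0 - 117 = -117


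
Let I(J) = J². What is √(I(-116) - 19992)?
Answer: 2*I*√1634 ≈ 80.846*I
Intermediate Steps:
√(I(-116) - 19992) = √((-116)² - 19992) = √(13456 - 19992) = √(-6536) = 2*I*√1634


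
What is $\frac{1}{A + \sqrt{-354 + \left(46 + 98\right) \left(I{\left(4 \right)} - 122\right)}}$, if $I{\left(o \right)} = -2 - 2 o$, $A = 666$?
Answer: $\frac{111}{77153} - \frac{i \sqrt{19362}}{462918} \approx 0.0014387 - 0.00030059 i$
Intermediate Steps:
$\frac{1}{A + \sqrt{-354 + \left(46 + 98\right) \left(I{\left(4 \right)} - 122\right)}} = \frac{1}{666 + \sqrt{-354 + \left(46 + 98\right) \left(\left(-2 - 8\right) - 122\right)}} = \frac{1}{666 + \sqrt{-354 + 144 \left(\left(-2 - 8\right) - 122\right)}} = \frac{1}{666 + \sqrt{-354 + 144 \left(-10 - 122\right)}} = \frac{1}{666 + \sqrt{-354 + 144 \left(-132\right)}} = \frac{1}{666 + \sqrt{-354 - 19008}} = \frac{1}{666 + \sqrt{-19362}} = \frac{1}{666 + i \sqrt{19362}}$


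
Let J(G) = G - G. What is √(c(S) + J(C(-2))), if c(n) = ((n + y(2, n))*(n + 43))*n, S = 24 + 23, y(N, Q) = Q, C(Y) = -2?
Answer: 282*√5 ≈ 630.57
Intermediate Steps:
J(G) = 0
S = 47
c(n) = 2*n²*(43 + n) (c(n) = ((n + n)*(n + 43))*n = ((2*n)*(43 + n))*n = (2*n*(43 + n))*n = 2*n²*(43 + n))
√(c(S) + J(C(-2))) = √(2*47²*(43 + 47) + 0) = √(2*2209*90 + 0) = √(397620 + 0) = √397620 = 282*√5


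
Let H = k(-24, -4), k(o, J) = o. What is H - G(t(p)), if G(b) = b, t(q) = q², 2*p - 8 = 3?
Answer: -217/4 ≈ -54.250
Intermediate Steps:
p = 11/2 (p = 4 + (½)*3 = 4 + 3/2 = 11/2 ≈ 5.5000)
H = -24
H - G(t(p)) = -24 - (11/2)² = -24 - 1*121/4 = -24 - 121/4 = -217/4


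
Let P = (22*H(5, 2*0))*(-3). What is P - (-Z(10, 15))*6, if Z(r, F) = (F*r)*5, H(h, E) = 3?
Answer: 4302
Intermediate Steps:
Z(r, F) = 5*F*r
P = -198 (P = (22*3)*(-3) = 66*(-3) = -198)
P - (-Z(10, 15))*6 = -198 - (-5*15*10)*6 = -198 - (-1*750)*6 = -198 - (-750)*6 = -198 - 1*(-4500) = -198 + 4500 = 4302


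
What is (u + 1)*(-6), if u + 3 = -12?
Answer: 84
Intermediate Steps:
u = -15 (u = -3 - 12 = -15)
(u + 1)*(-6) = (-15 + 1)*(-6) = -14*(-6) = 84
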